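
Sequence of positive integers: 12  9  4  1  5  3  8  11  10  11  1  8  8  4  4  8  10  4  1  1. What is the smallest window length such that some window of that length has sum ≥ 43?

5

add 12: running sum 12 < 43
add 9: running sum 21 < 43
add 4: running sum 25 < 43
add 1: running sum 26 < 43
add 5: running sum 31 < 43
add 3: running sum 34 < 43
add 8: running sum 42 < 43
end 7: [12, 9, 4, 1, 5, 3, 8, 11] sum 53, len 8
end 8: [9, 4, 1, 5, 3, 8, 11, 10] sum 51, len 8
end 9: [3, 8, 11, 10, 11] sum 43, len 5
end 10: [3, 8, 11, 10, 11, 1] sum 44, len 6
end 11: [8, 11, 10, 11, 1, 8] sum 49, len 6
end 12: [11, 10, 11, 1, 8, 8] sum 49, len 6
end 13: [11, 10, 11, 1, 8, 8, 4] sum 53, len 7
end 14: [10, 11, 1, 8, 8, 4, 4] sum 46, len 7
end 15: [11, 1, 8, 8, 4, 4, 8] sum 44, len 7
end 16: [1, 8, 8, 4, 4, 8, 10] sum 43, len 7
end 17: [8, 8, 4, 4, 8, 10, 4] sum 46, len 7
end 18: [8, 8, 4, 4, 8, 10, 4, 1] sum 47, len 8
end 19: [8, 8, 4, 4, 8, 10, 4, 1, 1] sum 48, len 9
Shortest qualifying length: 5.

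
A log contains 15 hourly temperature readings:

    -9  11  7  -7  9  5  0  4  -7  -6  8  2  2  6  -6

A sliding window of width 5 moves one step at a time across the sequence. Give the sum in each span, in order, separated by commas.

11, 25, 14, 11, 11, -4, -1, 1, -1, 12, 12

[-9, 11, 7, -7, 9] → sum 11
[11, 7, -7, 9, 5] → sum 25
[7, -7, 9, 5, 0] → sum 14
[-7, 9, 5, 0, 4] → sum 11
[9, 5, 0, 4, -7] → sum 11
[5, 0, 4, -7, -6] → sum -4
[0, 4, -7, -6, 8] → sum -1
[4, -7, -6, 8, 2] → sum 1
[-7, -6, 8, 2, 2] → sum -1
[-6, 8, 2, 2, 6] → sum 12
[8, 2, 2, 6, -6] → sum 12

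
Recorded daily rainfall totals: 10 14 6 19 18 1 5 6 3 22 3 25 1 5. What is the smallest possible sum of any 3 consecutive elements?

12

Each size-3 window and its sum:
(10, 14, 6) → sum 30
(14, 6, 19) → sum 39
(6, 19, 18) → sum 43
(19, 18, 1) → sum 38
(18, 1, 5) → sum 24
(1, 5, 6) → sum 12
(5, 6, 3) → sum 14
(6, 3, 22) → sum 31
(3, 22, 3) → sum 28
(22, 3, 25) → sum 50
(3, 25, 1) → sum 29
(25, 1, 5) → sum 31
Smallest of these is 12.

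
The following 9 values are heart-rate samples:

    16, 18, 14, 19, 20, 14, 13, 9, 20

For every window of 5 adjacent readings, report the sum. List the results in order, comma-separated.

87, 85, 80, 75, 76

Sliding a size-5 window across the 9 values:
[16, 18, 14, 19, 20] → sum 87
[18, 14, 19, 20, 14] → sum 85
[14, 19, 20, 14, 13] → sum 80
[19, 20, 14, 13, 9] → sum 75
[20, 14, 13, 9, 20] → sum 76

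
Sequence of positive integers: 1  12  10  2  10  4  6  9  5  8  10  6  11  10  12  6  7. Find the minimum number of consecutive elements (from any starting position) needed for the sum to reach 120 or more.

15

add 1: running sum 1 < 120
add 12: running sum 13 < 120
add 10: running sum 23 < 120
add 2: running sum 25 < 120
add 10: running sum 35 < 120
add 4: running sum 39 < 120
add 6: running sum 45 < 120
add 9: running sum 54 < 120
add 5: running sum 59 < 120
add 8: running sum 67 < 120
add 10: running sum 77 < 120
add 6: running sum 83 < 120
add 11: running sum 94 < 120
add 10: running sum 104 < 120
add 12: running sum 116 < 120
end 15: [12, 10, 2, 10, 4, 6, 9, 5, 8, 10, 6, 11, 10, 12, 6] sum 121, len 15
end 16: [12, 10, 2, 10, 4, 6, 9, 5, 8, 10, 6, 11, 10, 12, 6, 7] sum 128, len 16
Shortest qualifying length: 15.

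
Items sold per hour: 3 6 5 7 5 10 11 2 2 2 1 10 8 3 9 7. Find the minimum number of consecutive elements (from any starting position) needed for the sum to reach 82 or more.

add 3: running sum 3 < 82
add 6: running sum 9 < 82
add 5: running sum 14 < 82
add 7: running sum 21 < 82
add 5: running sum 26 < 82
add 10: running sum 36 < 82
add 11: running sum 47 < 82
add 2: running sum 49 < 82
add 2: running sum 51 < 82
add 2: running sum 53 < 82
add 1: running sum 54 < 82
add 10: running sum 64 < 82
add 8: running sum 72 < 82
add 3: running sum 75 < 82
add 9: shortest ending here [3, 6, 5, 7, 5, 10, 11, 2, 2, 2, 1, 10, 8, 3, 9] sum 84, len 15
add 7: shortest ending here [5, 7, 5, 10, 11, 2, 2, 2, 1, 10, 8, 3, 9, 7] sum 82, len 14
Shortest qualifying length: 14.

14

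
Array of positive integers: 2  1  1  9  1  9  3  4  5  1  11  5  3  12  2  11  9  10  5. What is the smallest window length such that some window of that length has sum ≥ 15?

add 2: running sum 2 < 15
add 1: running sum 3 < 15
add 1: running sum 4 < 15
add 9: running sum 13 < 15
add 1: running sum 14 < 15
end 5: [9, 1, 9] sum 19, len 3
end 6: [9, 1, 9, 3] sum 22, len 4
end 7: [9, 3, 4] sum 16, len 3
end 8: [9, 3, 4, 5] sum 21, len 4
end 9: [9, 3, 4, 5, 1] sum 22, len 5
end 10: [5, 1, 11] sum 17, len 3
end 11: [11, 5] sum 16, len 2
end 12: [11, 5, 3] sum 19, len 3
end 13: [3, 12] sum 15, len 2
end 14: [3, 12, 2] sum 17, len 3
end 15: [12, 2, 11] sum 25, len 3
end 16: [11, 9] sum 20, len 2
end 17: [9, 10] sum 19, len 2
end 18: [10, 5] sum 15, len 2
Shortest qualifying length: 2.

2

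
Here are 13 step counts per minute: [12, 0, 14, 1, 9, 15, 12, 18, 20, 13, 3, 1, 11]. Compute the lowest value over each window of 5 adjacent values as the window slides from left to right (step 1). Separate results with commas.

0, 0, 1, 1, 9, 12, 3, 1, 1

(12, 0, 14, 1, 9) → min 0
(0, 14, 1, 9, 15) → min 0
(14, 1, 9, 15, 12) → min 1
(1, 9, 15, 12, 18) → min 1
(9, 15, 12, 18, 20) → min 9
(15, 12, 18, 20, 13) → min 12
(12, 18, 20, 13, 3) → min 3
(18, 20, 13, 3, 1) → min 1
(20, 13, 3, 1, 11) → min 1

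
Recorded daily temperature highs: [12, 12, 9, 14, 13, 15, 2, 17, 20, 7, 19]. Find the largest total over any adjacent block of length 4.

12 12 9 14 → sum 47
12 9 14 13 → sum 48
9 14 13 15 → sum 51
14 13 15 2 → sum 44
13 15 2 17 → sum 47
15 2 17 20 → sum 54
2 17 20 7 → sum 46
17 20 7 19 → sum 63
Largest of these is 63.

63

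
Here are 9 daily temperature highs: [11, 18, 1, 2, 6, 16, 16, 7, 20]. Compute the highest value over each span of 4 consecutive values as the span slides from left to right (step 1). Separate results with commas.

11 18 1 2 → max 18
18 1 2 6 → max 18
1 2 6 16 → max 16
2 6 16 16 → max 16
6 16 16 7 → max 16
16 16 7 20 → max 20

18, 18, 16, 16, 16, 20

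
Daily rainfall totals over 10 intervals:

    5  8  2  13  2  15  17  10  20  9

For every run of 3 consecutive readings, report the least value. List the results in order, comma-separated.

2, 2, 2, 2, 2, 10, 10, 9

(5, 8, 2) → min 2
(8, 2, 13) → min 2
(2, 13, 2) → min 2
(13, 2, 15) → min 2
(2, 15, 17) → min 2
(15, 17, 10) → min 10
(17, 10, 20) → min 10
(10, 20, 9) → min 9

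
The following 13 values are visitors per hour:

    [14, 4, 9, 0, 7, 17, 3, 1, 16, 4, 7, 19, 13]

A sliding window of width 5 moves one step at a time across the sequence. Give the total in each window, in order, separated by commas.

Sliding a size-5 window across the 13 values:
[14, 4, 9, 0, 7] → sum 34
[4, 9, 0, 7, 17] → sum 37
[9, 0, 7, 17, 3] → sum 36
[0, 7, 17, 3, 1] → sum 28
[7, 17, 3, 1, 16] → sum 44
[17, 3, 1, 16, 4] → sum 41
[3, 1, 16, 4, 7] → sum 31
[1, 16, 4, 7, 19] → sum 47
[16, 4, 7, 19, 13] → sum 59

34, 37, 36, 28, 44, 41, 31, 47, 59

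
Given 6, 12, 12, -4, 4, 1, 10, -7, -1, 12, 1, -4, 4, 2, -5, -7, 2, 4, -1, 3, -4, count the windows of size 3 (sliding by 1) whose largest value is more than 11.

6

6 12 12 → max 12  > 11 ✓
12 12 -4 → max 12  > 11 ✓
12 -4 4 → max 12  > 11 ✓
-4 4 1 → max 4
4 1 10 → max 10
1 10 -7 → max 10
10 -7 -1 → max 10
-7 -1 12 → max 12  > 11 ✓
-1 12 1 → max 12  > 11 ✓
12 1 -4 → max 12  > 11 ✓
1 -4 4 → max 4
-4 4 2 → max 4
4 2 -5 → max 4
2 -5 -7 → max 2
-5 -7 2 → max 2
-7 2 4 → max 4
2 4 -1 → max 4
4 -1 3 → max 4
-1 3 -4 → max 3
6 windows satisfy the condition.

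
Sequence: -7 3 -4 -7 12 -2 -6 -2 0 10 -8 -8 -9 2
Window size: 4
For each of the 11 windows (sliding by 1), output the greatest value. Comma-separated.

3, 12, 12, 12, 12, 0, 10, 10, 10, 10, 2

-7 3 -4 -7 → max 3
3 -4 -7 12 → max 12
-4 -7 12 -2 → max 12
-7 12 -2 -6 → max 12
12 -2 -6 -2 → max 12
-2 -6 -2 0 → max 0
-6 -2 0 10 → max 10
-2 0 10 -8 → max 10
0 10 -8 -8 → max 10
10 -8 -8 -9 → max 10
-8 -8 -9 2 → max 2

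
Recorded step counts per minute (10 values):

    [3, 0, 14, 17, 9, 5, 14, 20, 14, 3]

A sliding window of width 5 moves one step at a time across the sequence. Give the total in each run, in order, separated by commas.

43, 45, 59, 65, 62, 56

[3, 0, 14, 17, 9] → sum 43
[0, 14, 17, 9, 5] → sum 45
[14, 17, 9, 5, 14] → sum 59
[17, 9, 5, 14, 20] → sum 65
[9, 5, 14, 20, 14] → sum 62
[5, 14, 20, 14, 3] → sum 56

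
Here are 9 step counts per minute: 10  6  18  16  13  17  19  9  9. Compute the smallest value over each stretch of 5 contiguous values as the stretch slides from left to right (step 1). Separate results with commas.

6, 6, 13, 9, 9

Sliding a size-5 window across the 9 values:
(10, 6, 18, 16, 13) → min 6
(6, 18, 16, 13, 17) → min 6
(18, 16, 13, 17, 19) → min 13
(16, 13, 17, 19, 9) → min 9
(13, 17, 19, 9, 9) → min 9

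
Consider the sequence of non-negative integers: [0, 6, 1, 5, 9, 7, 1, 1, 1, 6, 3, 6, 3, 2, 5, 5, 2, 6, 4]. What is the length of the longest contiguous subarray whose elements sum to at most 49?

[0] sum 0 len 1
[0, 6] sum 6 len 2
[0, 6, 1] sum 7 len 3
[0, 6, 1, 5] sum 12 len 4
[0, 6, 1, 5, 9] sum 21 len 5
[0, 6, 1, 5, 9, 7] sum 28 len 6
[0, 6, 1, 5, 9, 7, 1] sum 29 len 7
[0, 6, 1, 5, 9, 7, 1, 1] sum 30 len 8
[0, 6, 1, 5, 9, 7, 1, 1, 1] sum 31 len 9
[0, 6, 1, 5, 9, 7, 1, 1, 1, 6] sum 37 len 10
[0, 6, 1, 5, 9, 7, 1, 1, 1, 6, 3] sum 40 len 11
[0, 6, 1, 5, 9, 7, 1, 1, 1, 6, 3, 6] sum 46 len 12
[0, 6, 1, 5, 9, 7, 1, 1, 1, 6, 3, 6, 3] sum 49 len 13
[1, 5, 9, 7, 1, 1, 1, 6, 3, 6, 3, 2] sum 45 len 12
[5, 9, 7, 1, 1, 1, 6, 3, 6, 3, 2, 5] sum 49 len 12
[9, 7, 1, 1, 1, 6, 3, 6, 3, 2, 5, 5] sum 49 len 12
[7, 1, 1, 1, 6, 3, 6, 3, 2, 5, 5, 2] sum 42 len 12
[7, 1, 1, 1, 6, 3, 6, 3, 2, 5, 5, 2, 6] sum 48 len 13
[1, 1, 1, 6, 3, 6, 3, 2, 5, 5, 2, 6, 4] sum 45 len 13
Longest length seen: 13.

13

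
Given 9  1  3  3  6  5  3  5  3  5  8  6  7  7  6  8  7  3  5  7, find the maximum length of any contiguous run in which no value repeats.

add 9: [9] len 1
add 1: [9, 1] len 2
add 3: [9, 1, 3] len 3
add 3 (repeat 3, move left end past it): [3] len 1
add 6: [3, 6] len 2
add 5: [3, 6, 5] len 3
add 3 (repeat 3, move left end past it): [6, 5, 3] len 3
add 5 (repeat 5, move left end past it): [3, 5] len 2
add 3 (repeat 3, move left end past it): [5, 3] len 2
add 5 (repeat 5, move left end past it): [3, 5] len 2
add 8: [3, 5, 8] len 3
add 6: [3, 5, 8, 6] len 4
add 7: [3, 5, 8, 6, 7] len 5
add 7 (repeat 7, move left end past it): [7] len 1
add 6: [7, 6] len 2
add 8: [7, 6, 8] len 3
add 7 (repeat 7, move left end past it): [6, 8, 7] len 3
add 3: [6, 8, 7, 3] len 4
add 5: [6, 8, 7, 3, 5] len 5
add 7 (repeat 7, move left end past it): [3, 5, 7] len 3
Longest all-distinct length: 5.

5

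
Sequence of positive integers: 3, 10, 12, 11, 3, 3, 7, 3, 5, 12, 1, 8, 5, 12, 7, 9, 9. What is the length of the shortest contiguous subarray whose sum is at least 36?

add 3: running sum 3 < 36
add 10: running sum 13 < 36
add 12: running sum 25 < 36
add 11: shortest ending here [3, 10, 12, 11] sum 36, len 4
add 3: shortest ending here [10, 12, 11, 3] sum 36, len 4
add 3: shortest ending here [10, 12, 11, 3, 3] sum 39, len 5
add 7: shortest ending here [12, 11, 3, 3, 7] sum 36, len 5
add 3: shortest ending here [12, 11, 3, 3, 7, 3] sum 39, len 6
add 5: shortest ending here [12, 11, 3, 3, 7, 3, 5] sum 44, len 7
add 12: shortest ending here [11, 3, 3, 7, 3, 5, 12] sum 44, len 7
add 1: shortest ending here [11, 3, 3, 7, 3, 5, 12, 1] sum 45, len 8
add 8: shortest ending here [7, 3, 5, 12, 1, 8] sum 36, len 6
add 5: shortest ending here [7, 3, 5, 12, 1, 8, 5] sum 41, len 7
add 12: shortest ending here [12, 1, 8, 5, 12] sum 38, len 5
add 7: shortest ending here [12, 1, 8, 5, 12, 7] sum 45, len 6
add 9: shortest ending here [8, 5, 12, 7, 9] sum 41, len 5
add 9: shortest ending here [12, 7, 9, 9] sum 37, len 4
Shortest qualifying length: 4.

4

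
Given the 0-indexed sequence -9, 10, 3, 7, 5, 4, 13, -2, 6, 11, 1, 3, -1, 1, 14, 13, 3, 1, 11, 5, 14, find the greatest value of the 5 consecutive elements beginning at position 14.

14

Elements at indices 14..18: 14, 13, 3, 1, 11
max(14, 13, 3, 1, 11) = 14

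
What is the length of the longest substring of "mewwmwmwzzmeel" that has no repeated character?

[m] len 1
[m, e] len 2
[m, e, w] len 3
[w] len 1
[w, m] len 2
[m, w] len 2
[w, m] len 2
[m, w] len 2
[m, w, z] len 3
[z] len 1
[z, m] len 2
[z, m, e] len 3
[e] len 1
[e, l] len 2
Longest all-distinct length: 3.

3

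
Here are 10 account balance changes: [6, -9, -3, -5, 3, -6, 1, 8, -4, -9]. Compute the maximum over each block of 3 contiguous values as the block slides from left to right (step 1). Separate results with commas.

6, -3, 3, 3, 3, 8, 8, 8

6 -9 -3 → max 6
-9 -3 -5 → max -3
-3 -5 3 → max 3
-5 3 -6 → max 3
3 -6 1 → max 3
-6 1 8 → max 8
1 8 -4 → max 8
8 -4 -9 → max 8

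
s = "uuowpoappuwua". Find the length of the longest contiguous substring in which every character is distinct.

4

[u] len 1
[u] len 1
[u, o] len 2
[u, o, w] len 3
[u, o, w, p] len 4
[w, p, o] len 3
[w, p, o, a] len 4
[o, a, p] len 3
[p] len 1
[p, u] len 2
[p, u, w] len 3
[w, u] len 2
[w, u, a] len 3
Longest all-distinct length: 4.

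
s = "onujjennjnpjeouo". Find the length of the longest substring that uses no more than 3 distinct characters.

Extend right; when distinct count exceeds 3, shrink from the left:
add o: window [o] (1 distinct), len 1
add n: window [o, n] (2 distinct), len 2
add u: window [o, n, u] (3 distinct), len 3
add j: window [n, u, j] (3 distinct), len 3
add j: window [n, u, j, j] (3 distinct), len 4
add e: window [u, j, j, e] (3 distinct), len 4
add n: window [j, j, e, n] (3 distinct), len 4
add n: window [j, j, e, n, n] (3 distinct), len 5
add j: window [j, j, e, n, n, j] (3 distinct), len 6
add n: window [j, j, e, n, n, j, n] (3 distinct), len 7
add p: window [n, n, j, n, p] (3 distinct), len 5
add j: window [n, n, j, n, p, j] (3 distinct), len 6
add e: window [p, j, e] (3 distinct), len 3
add o: window [j, e, o] (3 distinct), len 3
add u: window [e, o, u] (3 distinct), len 3
add o: window [e, o, u, o] (3 distinct), len 4
Longest length with ≤3 distinct: 7.

7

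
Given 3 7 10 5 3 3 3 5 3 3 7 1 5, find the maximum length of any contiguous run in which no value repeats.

4

add 3: [3] len 1
add 7: [3, 7] len 2
add 10: [3, 7, 10] len 3
add 5: [3, 7, 10, 5] len 4
add 3 (repeat 3, move left end past it): [7, 10, 5, 3] len 4
add 3 (repeat 3, move left end past it): [3] len 1
add 3 (repeat 3, move left end past it): [3] len 1
add 5: [3, 5] len 2
add 3 (repeat 3, move left end past it): [5, 3] len 2
add 3 (repeat 3, move left end past it): [3] len 1
add 7: [3, 7] len 2
add 1: [3, 7, 1] len 3
add 5: [3, 7, 1, 5] len 4
Longest all-distinct length: 4.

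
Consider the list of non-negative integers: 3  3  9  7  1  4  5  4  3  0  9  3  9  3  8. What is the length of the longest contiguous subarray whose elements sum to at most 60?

add 3: [3] sum 3, len 1
add 3: [3, 3] sum 6, len 2
add 9: [3, 3, 9] sum 15, len 3
add 7: [3, 3, 9, 7] sum 22, len 4
add 1: [3, 3, 9, 7, 1] sum 23, len 5
add 4: [3, 3, 9, 7, 1, 4] sum 27, len 6
add 5: [3, 3, 9, 7, 1, 4, 5] sum 32, len 7
add 4: [3, 3, 9, 7, 1, 4, 5, 4] sum 36, len 8
add 3: [3, 3, 9, 7, 1, 4, 5, 4, 3] sum 39, len 9
add 0: [3, 3, 9, 7, 1, 4, 5, 4, 3, 0] sum 39, len 10
add 9: [3, 3, 9, 7, 1, 4, 5, 4, 3, 0, 9] sum 48, len 11
add 3: [3, 3, 9, 7, 1, 4, 5, 4, 3, 0, 9, 3] sum 51, len 12
add 9: [3, 3, 9, 7, 1, 4, 5, 4, 3, 0, 9, 3, 9] sum 60, len 13
add 3: [3, 9, 7, 1, 4, 5, 4, 3, 0, 9, 3, 9, 3] sum 60, len 13
add 8: [7, 1, 4, 5, 4, 3, 0, 9, 3, 9, 3, 8] sum 56, len 12
Longest length seen: 13.

13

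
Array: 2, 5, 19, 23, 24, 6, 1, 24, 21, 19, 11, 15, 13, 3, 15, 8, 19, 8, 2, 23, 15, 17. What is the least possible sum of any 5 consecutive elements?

52

Window sums for each of the 18 positions:
[2, 5, 19, 23, 24] → sum 73
[5, 19, 23, 24, 6] → sum 77
[19, 23, 24, 6, 1] → sum 73
[23, 24, 6, 1, 24] → sum 78
[24, 6, 1, 24, 21] → sum 76
[6, 1, 24, 21, 19] → sum 71
[1, 24, 21, 19, 11] → sum 76
[24, 21, 19, 11, 15] → sum 90
[21, 19, 11, 15, 13] → sum 79
[19, 11, 15, 13, 3] → sum 61
[11, 15, 13, 3, 15] → sum 57
[15, 13, 3, 15, 8] → sum 54
[13, 3, 15, 8, 19] → sum 58
[3, 15, 8, 19, 8] → sum 53
[15, 8, 19, 8, 2] → sum 52
[8, 19, 8, 2, 23] → sum 60
[19, 8, 2, 23, 15] → sum 67
[8, 2, 23, 15, 17] → sum 65
Least of these is 52.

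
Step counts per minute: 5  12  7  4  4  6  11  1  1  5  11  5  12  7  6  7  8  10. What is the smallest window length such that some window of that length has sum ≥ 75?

12

add 5: running sum 5 < 75
add 12: running sum 17 < 75
add 7: running sum 24 < 75
add 4: running sum 28 < 75
add 4: running sum 32 < 75
add 6: running sum 38 < 75
add 11: running sum 49 < 75
add 1: running sum 50 < 75
add 1: running sum 51 < 75
add 5: running sum 56 < 75
add 11: running sum 67 < 75
add 5: running sum 72 < 75
end 12: [12, 7, 4, 4, 6, 11, 1, 1, 5, 11, 5, 12] sum 79, len 12
end 13: [12, 7, 4, 4, 6, 11, 1, 1, 5, 11, 5, 12, 7] sum 86, len 13
end 14: [7, 4, 4, 6, 11, 1, 1, 5, 11, 5, 12, 7, 6] sum 80, len 13
end 15: [4, 6, 11, 1, 1, 5, 11, 5, 12, 7, 6, 7] sum 76, len 12
end 16: [6, 11, 1, 1, 5, 11, 5, 12, 7, 6, 7, 8] sum 80, len 12
end 17: [11, 1, 1, 5, 11, 5, 12, 7, 6, 7, 8, 10] sum 84, len 12
Shortest qualifying length: 12.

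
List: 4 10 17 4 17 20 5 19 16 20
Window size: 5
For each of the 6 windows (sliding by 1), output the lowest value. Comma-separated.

[4, 10, 17, 4, 17] → min 4
[10, 17, 4, 17, 20] → min 4
[17, 4, 17, 20, 5] → min 4
[4, 17, 20, 5, 19] → min 4
[17, 20, 5, 19, 16] → min 5
[20, 5, 19, 16, 20] → min 5

4, 4, 4, 4, 5, 5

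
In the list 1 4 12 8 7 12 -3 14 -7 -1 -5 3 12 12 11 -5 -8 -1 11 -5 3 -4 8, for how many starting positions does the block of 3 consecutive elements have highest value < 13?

18

1 4 12 → max 12  < 13 ✓
4 12 8 → max 12  < 13 ✓
12 8 7 → max 12  < 13 ✓
8 7 12 → max 12  < 13 ✓
7 12 -3 → max 12  < 13 ✓
12 -3 14 → max 14
-3 14 -7 → max 14
14 -7 -1 → max 14
-7 -1 -5 → max -1  < 13 ✓
-1 -5 3 → max 3  < 13 ✓
-5 3 12 → max 12  < 13 ✓
3 12 12 → max 12  < 13 ✓
12 12 11 → max 12  < 13 ✓
12 11 -5 → max 12  < 13 ✓
11 -5 -8 → max 11  < 13 ✓
-5 -8 -1 → max -1  < 13 ✓
-8 -1 11 → max 11  < 13 ✓
-1 11 -5 → max 11  < 13 ✓
11 -5 3 → max 11  < 13 ✓
-5 3 -4 → max 3  < 13 ✓
3 -4 8 → max 8  < 13 ✓
18 windows satisfy the condition.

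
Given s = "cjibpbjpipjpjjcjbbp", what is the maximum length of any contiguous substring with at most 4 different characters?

13

[c] 1 distinct, len 1
[c, j] 2 distinct, len 2
[c, j, i] 3 distinct, len 3
[c, j, i, b] 4 distinct, len 4
[j, i, b, p] 4 distinct, len 4
[j, i, b, p, b] 4 distinct, len 5
[j, i, b, p, b, j] 4 distinct, len 6
[j, i, b, p, b, j, p] 4 distinct, len 7
[j, i, b, p, b, j, p, i] 4 distinct, len 8
[j, i, b, p, b, j, p, i, p] 4 distinct, len 9
[j, i, b, p, b, j, p, i, p, j] 4 distinct, len 10
[j, i, b, p, b, j, p, i, p, j, p] 4 distinct, len 11
[j, i, b, p, b, j, p, i, p, j, p, j] 4 distinct, len 12
[j, i, b, p, b, j, p, i, p, j, p, j, j] 4 distinct, len 13
[j, p, i, p, j, p, j, j, c] 4 distinct, len 9
[j, p, i, p, j, p, j, j, c, j] 4 distinct, len 10
[p, j, p, j, j, c, j, b] 4 distinct, len 8
[p, j, p, j, j, c, j, b, b] 4 distinct, len 9
[p, j, p, j, j, c, j, b, b, p] 4 distinct, len 10
Longest length with ≤4 distinct: 13.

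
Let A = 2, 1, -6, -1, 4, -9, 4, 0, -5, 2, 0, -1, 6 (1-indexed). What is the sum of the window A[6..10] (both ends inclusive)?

-8

Elements at indices 6..10: -9, 4, 0, -5, 2
sum(-9, 4, 0, -5, 2) = -8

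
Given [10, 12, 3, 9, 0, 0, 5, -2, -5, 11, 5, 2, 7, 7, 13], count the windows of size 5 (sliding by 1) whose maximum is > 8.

10 12 3 9 0 → max 12  > 8 ✓
12 3 9 0 0 → max 12  > 8 ✓
3 9 0 0 5 → max 9  > 8 ✓
9 0 0 5 -2 → max 9  > 8 ✓
0 0 5 -2 -5 → max 5
0 5 -2 -5 11 → max 11  > 8 ✓
5 -2 -5 11 5 → max 11  > 8 ✓
-2 -5 11 5 2 → max 11  > 8 ✓
-5 11 5 2 7 → max 11  > 8 ✓
11 5 2 7 7 → max 11  > 8 ✓
5 2 7 7 13 → max 13  > 8 ✓
10 windows satisfy the condition.

10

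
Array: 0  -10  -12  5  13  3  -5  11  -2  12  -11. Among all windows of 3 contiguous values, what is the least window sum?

0 -10 -12 → sum -22
-10 -12 5 → sum -17
-12 5 13 → sum 6
5 13 3 → sum 21
13 3 -5 → sum 11
3 -5 11 → sum 9
-5 11 -2 → sum 4
11 -2 12 → sum 21
-2 12 -11 → sum -1
Least of these is -22.

-22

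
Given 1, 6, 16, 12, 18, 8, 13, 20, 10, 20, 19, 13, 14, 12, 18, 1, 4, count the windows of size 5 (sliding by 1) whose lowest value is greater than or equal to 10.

(1, 6, 16, 12, 18) → min 1
(6, 16, 12, 18, 8) → min 6
(16, 12, 18, 8, 13) → min 8
(12, 18, 8, 13, 20) → min 8
(18, 8, 13, 20, 10) → min 8
(8, 13, 20, 10, 20) → min 8
(13, 20, 10, 20, 19) → min 10  ≥ 10 ✓
(20, 10, 20, 19, 13) → min 10  ≥ 10 ✓
(10, 20, 19, 13, 14) → min 10  ≥ 10 ✓
(20, 19, 13, 14, 12) → min 12  ≥ 10 ✓
(19, 13, 14, 12, 18) → min 12  ≥ 10 ✓
(13, 14, 12, 18, 1) → min 1
(14, 12, 18, 1, 4) → min 1
5 windows satisfy the condition.

5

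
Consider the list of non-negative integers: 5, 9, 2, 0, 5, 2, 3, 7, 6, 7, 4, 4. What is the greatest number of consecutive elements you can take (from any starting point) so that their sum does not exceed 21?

6

[5] sum 5 len 1
[5, 9] sum 14 len 2
[5, 9, 2] sum 16 len 3
[5, 9, 2, 0] sum 16 len 4
[5, 9, 2, 0, 5] sum 21 len 5
[9, 2, 0, 5, 2] sum 18 len 5
[9, 2, 0, 5, 2, 3] sum 21 len 6
[2, 0, 5, 2, 3, 7] sum 19 len 6
[2, 3, 7, 6] sum 18 len 4
[7, 6, 7] sum 20 len 3
[6, 7, 4] sum 17 len 3
[6, 7, 4, 4] sum 21 len 4
Longest length seen: 6.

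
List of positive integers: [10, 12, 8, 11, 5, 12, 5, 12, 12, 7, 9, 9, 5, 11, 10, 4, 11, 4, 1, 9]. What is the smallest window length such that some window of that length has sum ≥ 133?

add 10: running sum 10 < 133
add 12: running sum 22 < 133
add 8: running sum 30 < 133
add 11: running sum 41 < 133
add 5: running sum 46 < 133
add 12: running sum 58 < 133
add 5: running sum 63 < 133
add 12: running sum 75 < 133
add 12: running sum 87 < 133
add 7: running sum 94 < 133
add 9: running sum 103 < 133
add 9: running sum 112 < 133
add 5: running sum 117 < 133
add 11: running sum 128 < 133
end 14: [10, 12, 8, 11, 5, 12, 5, 12, 12, 7, 9, 9, 5, 11, 10] sum 138, len 15
end 15: [10, 12, 8, 11, 5, 12, 5, 12, 12, 7, 9, 9, 5, 11, 10, 4] sum 142, len 16
end 16: [12, 8, 11, 5, 12, 5, 12, 12, 7, 9, 9, 5, 11, 10, 4, 11] sum 143, len 16
end 17: [8, 11, 5, 12, 5, 12, 12, 7, 9, 9, 5, 11, 10, 4, 11, 4] sum 135, len 16
end 18: [8, 11, 5, 12, 5, 12, 12, 7, 9, 9, 5, 11, 10, 4, 11, 4, 1] sum 136, len 17
end 19: [11, 5, 12, 5, 12, 12, 7, 9, 9, 5, 11, 10, 4, 11, 4, 1, 9] sum 137, len 17
Shortest qualifying length: 15.

15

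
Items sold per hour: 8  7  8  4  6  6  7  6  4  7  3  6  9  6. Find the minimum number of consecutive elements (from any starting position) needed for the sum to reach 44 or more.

Extend right; whenever the sum reaches 44, record the length and shrink from the left:
add 8: running sum 8 < 44
add 7: running sum 15 < 44
add 8: running sum 23 < 44
add 4: running sum 27 < 44
add 6: running sum 33 < 44
add 6: running sum 39 < 44
end 6: [8, 7, 8, 4, 6, 6, 7] sum 46, len 7
end 7: [7, 8, 4, 6, 6, 7, 6] sum 44, len 7
end 8: [7, 8, 4, 6, 6, 7, 6, 4] sum 48, len 8
end 9: [8, 4, 6, 6, 7, 6, 4, 7] sum 48, len 8
end 10: [8, 4, 6, 6, 7, 6, 4, 7, 3] sum 51, len 9
end 11: [6, 6, 7, 6, 4, 7, 3, 6] sum 45, len 8
end 12: [6, 7, 6, 4, 7, 3, 6, 9] sum 48, len 8
end 13: [7, 6, 4, 7, 3, 6, 9, 6] sum 48, len 8
Shortest qualifying length: 7.

7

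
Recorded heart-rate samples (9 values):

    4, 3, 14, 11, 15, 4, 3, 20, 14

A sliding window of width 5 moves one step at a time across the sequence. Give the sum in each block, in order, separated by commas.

47, 47, 47, 53, 56

[4, 3, 14, 11, 15] → sum 47
[3, 14, 11, 15, 4] → sum 47
[14, 11, 15, 4, 3] → sum 47
[11, 15, 4, 3, 20] → sum 53
[15, 4, 3, 20, 14] → sum 56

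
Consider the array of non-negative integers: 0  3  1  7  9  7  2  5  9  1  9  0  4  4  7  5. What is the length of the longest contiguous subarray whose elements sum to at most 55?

12

→ 0: sum 0, len 1
→ 3: sum 3, len 2
→ 1: sum 4, len 3
→ 7: sum 11, len 4
→ 9: sum 20, len 5
→ 7: sum 27, len 6
→ 2: sum 29, len 7
→ 5: sum 34, len 8
→ 9: sum 43, len 9
→ 1: sum 44, len 10
→ 9: sum 53, len 11
→ 0: sum 53, len 12
→ 4 (dropped 0, 3): sum 54, len 11
→ 4 (dropped 1, 7): sum 50, len 10
→ 7 (dropped 9): sum 48, len 10
→ 5: sum 53, len 11
Longest length seen: 12.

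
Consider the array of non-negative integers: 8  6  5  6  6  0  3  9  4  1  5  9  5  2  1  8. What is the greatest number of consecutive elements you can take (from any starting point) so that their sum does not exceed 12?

3

add 8: [8] sum 8, len 1
add 6: [6] sum 6, len 1
add 5: [6, 5] sum 11, len 2
add 6: [5, 6] sum 11, len 2
add 6: [6, 6] sum 12, len 2
add 0: [6, 6, 0] sum 12, len 3
add 3: [6, 0, 3] sum 9, len 3
add 9: [0, 3, 9] sum 12, len 3
add 4: [4] sum 4, len 1
add 1: [4, 1] sum 5, len 2
add 5: [4, 1, 5] sum 10, len 3
add 9: [9] sum 9, len 1
add 5: [5] sum 5, len 1
add 2: [5, 2] sum 7, len 2
add 1: [5, 2, 1] sum 8, len 3
add 8: [2, 1, 8] sum 11, len 3
Longest length seen: 3.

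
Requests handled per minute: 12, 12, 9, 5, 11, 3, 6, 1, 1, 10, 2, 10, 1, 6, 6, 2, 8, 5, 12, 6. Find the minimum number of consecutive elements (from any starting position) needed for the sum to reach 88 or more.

14

Extend right; whenever the sum reaches 88, record the length and shrink from the left:
add 12: running sum 12 < 88
add 12: running sum 24 < 88
add 9: running sum 33 < 88
add 5: running sum 38 < 88
add 11: running sum 49 < 88
add 3: running sum 52 < 88
add 6: running sum 58 < 88
add 1: running sum 59 < 88
add 1: running sum 60 < 88
add 10: running sum 70 < 88
add 2: running sum 72 < 88
add 10: running sum 82 < 88
add 1: running sum 83 < 88
end 13: [12, 12, 9, 5, 11, 3, 6, 1, 1, 10, 2, 10, 1, 6] sum 89, len 14
end 14: [12, 12, 9, 5, 11, 3, 6, 1, 1, 10, 2, 10, 1, 6, 6] sum 95, len 15
end 15: [12, 12, 9, 5, 11, 3, 6, 1, 1, 10, 2, 10, 1, 6, 6, 2] sum 97, len 16
end 16: [12, 9, 5, 11, 3, 6, 1, 1, 10, 2, 10, 1, 6, 6, 2, 8] sum 93, len 16
end 17: [12, 9, 5, 11, 3, 6, 1, 1, 10, 2, 10, 1, 6, 6, 2, 8, 5] sum 98, len 17
end 18: [5, 11, 3, 6, 1, 1, 10, 2, 10, 1, 6, 6, 2, 8, 5, 12] sum 89, len 16
end 19: [11, 3, 6, 1, 1, 10, 2, 10, 1, 6, 6, 2, 8, 5, 12, 6] sum 90, len 16
Shortest qualifying length: 14.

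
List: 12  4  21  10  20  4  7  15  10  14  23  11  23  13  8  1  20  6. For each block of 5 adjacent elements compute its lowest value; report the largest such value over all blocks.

Each size-5 window and its min:
[12, 4, 21, 10, 20] → min 4
[4, 21, 10, 20, 4] → min 4
[21, 10, 20, 4, 7] → min 4
[10, 20, 4, 7, 15] → min 4
[20, 4, 7, 15, 10] → min 4
[4, 7, 15, 10, 14] → min 4
[7, 15, 10, 14, 23] → min 7
[15, 10, 14, 23, 11] → min 10
[10, 14, 23, 11, 23] → min 10
[14, 23, 11, 23, 13] → min 11
[23, 11, 23, 13, 8] → min 8
[11, 23, 13, 8, 1] → min 1
[23, 13, 8, 1, 20] → min 1
[13, 8, 1, 20, 6] → min 1
Largest of these is 11.

11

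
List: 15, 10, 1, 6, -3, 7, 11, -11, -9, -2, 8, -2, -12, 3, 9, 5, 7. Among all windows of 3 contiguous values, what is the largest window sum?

26

(15, 10, 1) → sum 26
(10, 1, 6) → sum 17
(1, 6, -3) → sum 4
(6, -3, 7) → sum 10
(-3, 7, 11) → sum 15
(7, 11, -11) → sum 7
(11, -11, -9) → sum -9
(-11, -9, -2) → sum -22
(-9, -2, 8) → sum -3
(-2, 8, -2) → sum 4
(8, -2, -12) → sum -6
(-2, -12, 3) → sum -11
(-12, 3, 9) → sum 0
(3, 9, 5) → sum 17
(9, 5, 7) → sum 21
Largest of these is 26.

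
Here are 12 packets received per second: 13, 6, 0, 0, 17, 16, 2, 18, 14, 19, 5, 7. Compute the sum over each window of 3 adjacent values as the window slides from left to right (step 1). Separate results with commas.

19, 6, 17, 33, 35, 36, 34, 51, 38, 31

(13, 6, 0) → sum 19
(6, 0, 0) → sum 6
(0, 0, 17) → sum 17
(0, 17, 16) → sum 33
(17, 16, 2) → sum 35
(16, 2, 18) → sum 36
(2, 18, 14) → sum 34
(18, 14, 19) → sum 51
(14, 19, 5) → sum 38
(19, 5, 7) → sum 31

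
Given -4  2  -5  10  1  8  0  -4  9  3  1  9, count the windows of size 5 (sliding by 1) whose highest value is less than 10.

4

(-4, 2, -5, 10, 1) → max 10
(2, -5, 10, 1, 8) → max 10
(-5, 10, 1, 8, 0) → max 10
(10, 1, 8, 0, -4) → max 10
(1, 8, 0, -4, 9) → max 9  < 10 ✓
(8, 0, -4, 9, 3) → max 9  < 10 ✓
(0, -4, 9, 3, 1) → max 9  < 10 ✓
(-4, 9, 3, 1, 9) → max 9  < 10 ✓
4 windows satisfy the condition.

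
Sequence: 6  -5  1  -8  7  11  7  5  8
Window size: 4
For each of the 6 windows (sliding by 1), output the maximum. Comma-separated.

Sliding a size-4 window across the 9 values:
(6, -5, 1, -8) → max 6
(-5, 1, -8, 7) → max 7
(1, -8, 7, 11) → max 11
(-8, 7, 11, 7) → max 11
(7, 11, 7, 5) → max 11
(11, 7, 5, 8) → max 11

6, 7, 11, 11, 11, 11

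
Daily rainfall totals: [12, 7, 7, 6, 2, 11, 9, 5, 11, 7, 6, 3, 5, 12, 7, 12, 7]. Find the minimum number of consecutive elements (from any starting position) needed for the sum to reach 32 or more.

Extend right; whenever the sum reaches 32, record the length and shrink from the left:
add 12: running sum 12 < 32
add 7: running sum 19 < 32
add 7: running sum 26 < 32
add 6: shortest ending here [12, 7, 7, 6] sum 32, len 4
add 2: shortest ending here [12, 7, 7, 6, 2] sum 34, len 5
add 11: shortest ending here [7, 7, 6, 2, 11] sum 33, len 5
add 9: shortest ending here [7, 6, 2, 11, 9] sum 35, len 5
add 5: shortest ending here [6, 2, 11, 9, 5] sum 33, len 5
add 11: shortest ending here [11, 9, 5, 11] sum 36, len 4
add 7: shortest ending here [9, 5, 11, 7] sum 32, len 4
add 6: shortest ending here [9, 5, 11, 7, 6] sum 38, len 5
add 3: shortest ending here [5, 11, 7, 6, 3] sum 32, len 5
add 5: shortest ending here [11, 7, 6, 3, 5] sum 32, len 5
add 12: shortest ending here [7, 6, 3, 5, 12] sum 33, len 5
add 7: shortest ending here [6, 3, 5, 12, 7] sum 33, len 5
add 12: shortest ending here [5, 12, 7, 12] sum 36, len 4
add 7: shortest ending here [12, 7, 12, 7] sum 38, len 4
Shortest qualifying length: 4.

4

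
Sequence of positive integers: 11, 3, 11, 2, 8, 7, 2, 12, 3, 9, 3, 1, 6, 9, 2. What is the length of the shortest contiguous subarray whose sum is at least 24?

Extend right; whenever the sum reaches 24, record the length and shrink from the left:
add 11: running sum 11 < 24
add 3: running sum 14 < 24
add 11: shortest ending here [11, 3, 11] sum 25, len 3
add 2: shortest ending here [11, 3, 11, 2] sum 27, len 4
add 8: shortest ending here [3, 11, 2, 8] sum 24, len 4
add 7: shortest ending here [11, 2, 8, 7] sum 28, len 4
add 2: shortest ending here [11, 2, 8, 7, 2] sum 30, len 5
add 12: shortest ending here [8, 7, 2, 12] sum 29, len 4
add 3: shortest ending here [7, 2, 12, 3] sum 24, len 4
add 9: shortest ending here [12, 3, 9] sum 24, len 3
add 3: shortest ending here [12, 3, 9, 3] sum 27, len 4
add 1: shortest ending here [12, 3, 9, 3, 1] sum 28, len 5
add 6: shortest ending here [12, 3, 9, 3, 1, 6] sum 34, len 6
add 9: shortest ending here [9, 3, 1, 6, 9] sum 28, len 5
add 2: shortest ending here [9, 3, 1, 6, 9, 2] sum 30, len 6
Shortest qualifying length: 3.

3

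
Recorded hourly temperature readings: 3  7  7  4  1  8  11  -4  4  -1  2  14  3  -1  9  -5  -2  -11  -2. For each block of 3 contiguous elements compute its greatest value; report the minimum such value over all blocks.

-2

3 7 7 → max 7
7 7 4 → max 7
7 4 1 → max 7
4 1 8 → max 8
1 8 11 → max 11
8 11 -4 → max 11
11 -4 4 → max 11
-4 4 -1 → max 4
4 -1 2 → max 4
-1 2 14 → max 14
2 14 3 → max 14
14 3 -1 → max 14
3 -1 9 → max 9
-1 9 -5 → max 9
9 -5 -2 → max 9
-5 -2 -11 → max -2
-2 -11 -2 → max -2
Minimum of these is -2.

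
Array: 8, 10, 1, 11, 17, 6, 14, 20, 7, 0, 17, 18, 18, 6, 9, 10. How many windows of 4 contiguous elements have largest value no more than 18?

(8, 10, 1, 11) → max 11  ≤ 18 ✓
(10, 1, 11, 17) → max 17  ≤ 18 ✓
(1, 11, 17, 6) → max 17  ≤ 18 ✓
(11, 17, 6, 14) → max 17  ≤ 18 ✓
(17, 6, 14, 20) → max 20
(6, 14, 20, 7) → max 20
(14, 20, 7, 0) → max 20
(20, 7, 0, 17) → max 20
(7, 0, 17, 18) → max 18  ≤ 18 ✓
(0, 17, 18, 18) → max 18  ≤ 18 ✓
(17, 18, 18, 6) → max 18  ≤ 18 ✓
(18, 18, 6, 9) → max 18  ≤ 18 ✓
(18, 6, 9, 10) → max 18  ≤ 18 ✓
9 windows satisfy the condition.

9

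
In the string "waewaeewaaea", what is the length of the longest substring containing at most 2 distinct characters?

4

Extend right; when distinct count exceeds 2, shrink from the left:
[w] 1 distinct, len 1
[w, a] 2 distinct, len 2
[a, e] 2 distinct, len 2
[e, w] 2 distinct, len 2
[w, a] 2 distinct, len 2
[a, e] 2 distinct, len 2
[a, e, e] 2 distinct, len 3
[e, e, w] 2 distinct, len 3
[w, a] 2 distinct, len 2
[w, a, a] 2 distinct, len 3
[a, a, e] 2 distinct, len 3
[a, a, e, a] 2 distinct, len 4
Longest length with ≤2 distinct: 4.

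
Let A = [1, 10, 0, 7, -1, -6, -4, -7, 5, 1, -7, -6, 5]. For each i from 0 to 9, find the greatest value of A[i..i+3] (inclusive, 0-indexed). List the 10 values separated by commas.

[1, 10, 0, 7] → max 10
[10, 0, 7, -1] → max 10
[0, 7, -1, -6] → max 7
[7, -1, -6, -4] → max 7
[-1, -6, -4, -7] → max -1
[-6, -4, -7, 5] → max 5
[-4, -7, 5, 1] → max 5
[-7, 5, 1, -7] → max 5
[5, 1, -7, -6] → max 5
[1, -7, -6, 5] → max 5

10, 10, 7, 7, -1, 5, 5, 5, 5, 5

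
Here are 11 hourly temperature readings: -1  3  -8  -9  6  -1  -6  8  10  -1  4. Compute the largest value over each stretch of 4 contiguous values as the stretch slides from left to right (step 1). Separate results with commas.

3, 6, 6, 6, 8, 10, 10, 10

-1 3 -8 -9 → max 3
3 -8 -9 6 → max 6
-8 -9 6 -1 → max 6
-9 6 -1 -6 → max 6
6 -1 -6 8 → max 8
-1 -6 8 10 → max 10
-6 8 10 -1 → max 10
8 10 -1 4 → max 10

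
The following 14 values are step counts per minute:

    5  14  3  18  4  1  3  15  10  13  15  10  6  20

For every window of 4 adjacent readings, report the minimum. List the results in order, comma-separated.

(5, 14, 3, 18) → min 3
(14, 3, 18, 4) → min 3
(3, 18, 4, 1) → min 1
(18, 4, 1, 3) → min 1
(4, 1, 3, 15) → min 1
(1, 3, 15, 10) → min 1
(3, 15, 10, 13) → min 3
(15, 10, 13, 15) → min 10
(10, 13, 15, 10) → min 10
(13, 15, 10, 6) → min 6
(15, 10, 6, 20) → min 6

3, 3, 1, 1, 1, 1, 3, 10, 10, 6, 6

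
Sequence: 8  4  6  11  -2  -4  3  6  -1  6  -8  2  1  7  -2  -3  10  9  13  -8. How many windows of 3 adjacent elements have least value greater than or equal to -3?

11

[8, 4, 6] → min 4  ≥ -3 ✓
[4, 6, 11] → min 4  ≥ -3 ✓
[6, 11, -2] → min -2  ≥ -3 ✓
[11, -2, -4] → min -4
[-2, -4, 3] → min -4
[-4, 3, 6] → min -4
[3, 6, -1] → min -1  ≥ -3 ✓
[6, -1, 6] → min -1  ≥ -3 ✓
[-1, 6, -8] → min -8
[6, -8, 2] → min -8
[-8, 2, 1] → min -8
[2, 1, 7] → min 1  ≥ -3 ✓
[1, 7, -2] → min -2  ≥ -3 ✓
[7, -2, -3] → min -3  ≥ -3 ✓
[-2, -3, 10] → min -3  ≥ -3 ✓
[-3, 10, 9] → min -3  ≥ -3 ✓
[10, 9, 13] → min 9  ≥ -3 ✓
[9, 13, -8] → min -8
11 windows satisfy the condition.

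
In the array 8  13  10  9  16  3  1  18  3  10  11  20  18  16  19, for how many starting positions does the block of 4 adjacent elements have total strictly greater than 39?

(8, 13, 10, 9) → sum 40  > 39 ✓
(13, 10, 9, 16) → sum 48  > 39 ✓
(10, 9, 16, 3) → sum 38
(9, 16, 3, 1) → sum 29
(16, 3, 1, 18) → sum 38
(3, 1, 18, 3) → sum 25
(1, 18, 3, 10) → sum 32
(18, 3, 10, 11) → sum 42  > 39 ✓
(3, 10, 11, 20) → sum 44  > 39 ✓
(10, 11, 20, 18) → sum 59  > 39 ✓
(11, 20, 18, 16) → sum 65  > 39 ✓
(20, 18, 16, 19) → sum 73  > 39 ✓
7 windows satisfy the condition.

7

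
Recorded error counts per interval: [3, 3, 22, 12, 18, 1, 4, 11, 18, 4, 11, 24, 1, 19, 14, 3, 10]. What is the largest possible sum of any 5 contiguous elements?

69

Each size-5 window and its sum:
(3, 3, 22, 12, 18) → sum 58
(3, 22, 12, 18, 1) → sum 56
(22, 12, 18, 1, 4) → sum 57
(12, 18, 1, 4, 11) → sum 46
(18, 1, 4, 11, 18) → sum 52
(1, 4, 11, 18, 4) → sum 38
(4, 11, 18, 4, 11) → sum 48
(11, 18, 4, 11, 24) → sum 68
(18, 4, 11, 24, 1) → sum 58
(4, 11, 24, 1, 19) → sum 59
(11, 24, 1, 19, 14) → sum 69
(24, 1, 19, 14, 3) → sum 61
(1, 19, 14, 3, 10) → sum 47
Largest of these is 69.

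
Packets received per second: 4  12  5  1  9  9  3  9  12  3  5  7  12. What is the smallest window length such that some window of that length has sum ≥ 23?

3

add 4: running sum 4 < 23
add 12: running sum 16 < 23
add 5: running sum 21 < 23
add 1: running sum 22 < 23
add 9: shortest ending here [12, 5, 1, 9] sum 27, len 4
add 9: shortest ending here [5, 1, 9, 9] sum 24, len 4
add 3: shortest ending here [5, 1, 9, 9, 3] sum 27, len 5
add 9: shortest ending here [9, 9, 3, 9] sum 30, len 4
add 12: shortest ending here [3, 9, 12] sum 24, len 3
add 3: shortest ending here [9, 12, 3] sum 24, len 3
add 5: shortest ending here [9, 12, 3, 5] sum 29, len 4
add 7: shortest ending here [12, 3, 5, 7] sum 27, len 4
add 12: shortest ending here [5, 7, 12] sum 24, len 3
Shortest qualifying length: 3.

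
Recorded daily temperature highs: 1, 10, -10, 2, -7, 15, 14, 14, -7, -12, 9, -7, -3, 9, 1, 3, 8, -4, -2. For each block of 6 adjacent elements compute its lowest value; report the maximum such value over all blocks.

-4

1 10 -10 2 -7 15 → min -10
10 -10 2 -7 15 14 → min -10
-10 2 -7 15 14 14 → min -10
2 -7 15 14 14 -7 → min -7
-7 15 14 14 -7 -12 → min -12
15 14 14 -7 -12 9 → min -12
14 14 -7 -12 9 -7 → min -12
14 -7 -12 9 -7 -3 → min -12
-7 -12 9 -7 -3 9 → min -12
-12 9 -7 -3 9 1 → min -12
9 -7 -3 9 1 3 → min -7
-7 -3 9 1 3 8 → min -7
-3 9 1 3 8 -4 → min -4
9 1 3 8 -4 -2 → min -4
Maximum of these is -4.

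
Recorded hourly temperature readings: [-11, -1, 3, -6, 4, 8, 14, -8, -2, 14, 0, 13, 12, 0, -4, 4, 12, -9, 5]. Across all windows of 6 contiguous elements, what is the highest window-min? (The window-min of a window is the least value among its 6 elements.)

Window mins for each of the 14 positions:
-11 -1 3 -6 4 8 → min -11
-1 3 -6 4 8 14 → min -6
3 -6 4 8 14 -8 → min -8
-6 4 8 14 -8 -2 → min -8
4 8 14 -8 -2 14 → min -8
8 14 -8 -2 14 0 → min -8
14 -8 -2 14 0 13 → min -8
-8 -2 14 0 13 12 → min -8
-2 14 0 13 12 0 → min -2
14 0 13 12 0 -4 → min -4
0 13 12 0 -4 4 → min -4
13 12 0 -4 4 12 → min -4
12 0 -4 4 12 -9 → min -9
0 -4 4 12 -9 5 → min -9
Highest of these is -2.

-2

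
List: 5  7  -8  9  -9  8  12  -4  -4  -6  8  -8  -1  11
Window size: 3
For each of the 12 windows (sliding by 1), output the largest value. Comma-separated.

5 7 -8 → max 7
7 -8 9 → max 9
-8 9 -9 → max 9
9 -9 8 → max 9
-9 8 12 → max 12
8 12 -4 → max 12
12 -4 -4 → max 12
-4 -4 -6 → max -4
-4 -6 8 → max 8
-6 8 -8 → max 8
8 -8 -1 → max 8
-8 -1 11 → max 11

7, 9, 9, 9, 12, 12, 12, -4, 8, 8, 8, 11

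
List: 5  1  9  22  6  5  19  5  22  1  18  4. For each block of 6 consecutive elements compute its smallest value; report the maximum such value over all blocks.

5

[5, 1, 9, 22, 6, 5] → min 1
[1, 9, 22, 6, 5, 19] → min 1
[9, 22, 6, 5, 19, 5] → min 5
[22, 6, 5, 19, 5, 22] → min 5
[6, 5, 19, 5, 22, 1] → min 1
[5, 19, 5, 22, 1, 18] → min 1
[19, 5, 22, 1, 18, 4] → min 1
Maximum of these is 5.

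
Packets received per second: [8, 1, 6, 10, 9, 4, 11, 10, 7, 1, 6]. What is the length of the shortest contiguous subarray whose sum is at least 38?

add 8: running sum 8 < 38
add 1: running sum 9 < 38
add 6: running sum 15 < 38
add 10: running sum 25 < 38
add 9: running sum 34 < 38
add 4: shortest ending here [8, 1, 6, 10, 9, 4] sum 38, len 6
add 11: shortest ending here [6, 10, 9, 4, 11] sum 40, len 5
add 10: shortest ending here [10, 9, 4, 11, 10] sum 44, len 5
add 7: shortest ending here [9, 4, 11, 10, 7] sum 41, len 5
add 1: shortest ending here [9, 4, 11, 10, 7, 1] sum 42, len 6
add 6: shortest ending here [4, 11, 10, 7, 1, 6] sum 39, len 6
Shortest qualifying length: 5.

5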